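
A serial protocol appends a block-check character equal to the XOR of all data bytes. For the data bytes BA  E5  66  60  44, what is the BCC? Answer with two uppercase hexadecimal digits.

XOR the bytes together:
  start with 0xBA
  0xBA ⊕ 0xE5 = 0x5F
  0x5F ⊕ 0x66 = 0x39
  0x39 ⊕ 0x60 = 0x59
  0x59 ⊕ 0x44 = 0x1D

1D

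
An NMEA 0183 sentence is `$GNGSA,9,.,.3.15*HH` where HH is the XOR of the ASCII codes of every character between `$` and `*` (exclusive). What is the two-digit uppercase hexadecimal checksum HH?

XOR the ASCII codes of the payload characters:
  'G' = 0x47 → acc = 0x47
  'N' = 0x4E → acc = 0x09
  'G' = 0x47 → acc = 0x4E
  'S' = 0x53 → acc = 0x1D
  'A' = 0x41 → acc = 0x5C
  ',' = 0x2C → acc = 0x70
  '9' = 0x39 → acc = 0x49
  ',' = 0x2C → acc = 0x65
  '.' = 0x2E → acc = 0x4B
  ',' = 0x2C → acc = 0x67
  '.' = 0x2E → acc = 0x49
  '3' = 0x33 → acc = 0x7A
  '.' = 0x2E → acc = 0x54
  '1' = 0x31 → acc = 0x65
  '5' = 0x35 → acc = 0x50
Checksum = 0x50.

50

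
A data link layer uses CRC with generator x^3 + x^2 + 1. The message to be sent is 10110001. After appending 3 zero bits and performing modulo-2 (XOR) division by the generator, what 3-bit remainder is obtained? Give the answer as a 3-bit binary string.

011

Append 3 zeros: 10110001000. Divide by 1101 (XOR where the leading bit is 1):
  pos 0: 1011 XOR 1101 = 0110
  pos 1: 1100 XOR 1101 = 0001
  pos 4: 1001 XOR 1101 = 0100
  pos 5: 1000 XOR 1101 = 0101
  pos 6: 1010 XOR 1101 = 0111
  pos 7: 1110 XOR 1101 = 0011
Remainder (last 3 bits) = 011. This is the CRC / FCS.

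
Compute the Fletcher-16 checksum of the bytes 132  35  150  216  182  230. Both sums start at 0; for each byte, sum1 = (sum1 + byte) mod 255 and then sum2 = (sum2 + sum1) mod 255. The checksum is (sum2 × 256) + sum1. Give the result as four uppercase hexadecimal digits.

Running sums (mod 255):
  after byte 0 (132): sum1=132, sum2=132
  after byte 1 (35): sum1=167, sum2=44
  after byte 2 (150): sum1=62, sum2=106
  after byte 3 (216): sum1=23, sum2=129
  after byte 4 (182): sum1=205, sum2=79
  after byte 5 (230): sum1=180, sum2=4
Checksum = sum2·256 + sum1 = 4·256 + 180 = 1204 = 0x04B4.

04B4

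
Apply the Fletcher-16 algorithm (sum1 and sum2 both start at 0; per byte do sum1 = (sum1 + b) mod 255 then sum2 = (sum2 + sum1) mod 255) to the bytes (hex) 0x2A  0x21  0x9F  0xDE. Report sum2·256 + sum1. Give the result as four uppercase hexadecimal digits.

2AC9

Running sums (mod 255):
  after byte 0 (0x2A): sum1=42, sum2=42
  after byte 1 (0x21): sum1=75, sum2=117
  after byte 2 (0x9F): sum1=234, sum2=96
  after byte 3 (0xDE): sum1=201, sum2=42
Checksum = sum2·256 + sum1 = 42·256 + 201 = 10953 = 0x2AC9.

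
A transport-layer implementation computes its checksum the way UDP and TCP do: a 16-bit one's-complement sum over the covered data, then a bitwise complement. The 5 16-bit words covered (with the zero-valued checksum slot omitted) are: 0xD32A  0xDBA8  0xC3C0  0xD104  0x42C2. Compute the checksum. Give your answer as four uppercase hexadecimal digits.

One's-complement addition (fold any carry out of bit 15 back into bit 0):
  0xD32A + 0xDBA8 = 0x1AED2 → wrap carry → 0xAED3
  0xAED3 + 0xC3C0 = 0x17293 → wrap carry → 0x7294
  0x7294 + 0xD104 = 0x14398 → wrap carry → 0x4399
  0x4399 + 0x42C2 = 0x0865B
One's-complement sum = 0x865B.
Checksum = ~0x865B & 0xFFFF = 0x79A4.

79A4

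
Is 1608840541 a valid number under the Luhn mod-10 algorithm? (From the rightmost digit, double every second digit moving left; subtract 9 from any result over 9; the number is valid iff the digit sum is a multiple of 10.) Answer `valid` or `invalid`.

invalid

From the right, keep odd positions and double even positions (subtract 9 from any doubled value over 9):
  doubled (positions 2,4,...): 8 0 7 0 2 → sum 17
  kept (positions 1,3,...): 1 5 4 8 6 → sum 24
Total = 41.
41 mod 10 = 1, so the number is invalid.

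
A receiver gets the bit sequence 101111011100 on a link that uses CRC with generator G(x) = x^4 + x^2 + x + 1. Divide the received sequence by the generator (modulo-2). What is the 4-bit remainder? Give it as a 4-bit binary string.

Modulo-2 division of 101111011100 by 10111:
  pos 0: 10111 XOR 10111 = 00000
  pos 5: 10111 XOR 10111 = 00000
Remainder = 0000 (zero — the frame passes the CRC check).

0000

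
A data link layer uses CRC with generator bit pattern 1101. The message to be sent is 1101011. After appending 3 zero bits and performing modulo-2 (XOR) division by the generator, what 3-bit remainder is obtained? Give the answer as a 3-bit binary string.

010

Append 3 zeros: 1101011000. Divide by 1101 (XOR where the leading bit is 1):
  pos 0: 1101 XOR 1101 = 0000
  pos 5: 1100 XOR 1101 = 0001
Remainder (last 3 bits) = 010. This is the CRC / FCS.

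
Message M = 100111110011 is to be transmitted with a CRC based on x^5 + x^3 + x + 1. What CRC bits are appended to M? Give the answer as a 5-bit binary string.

11000

Append 5 zeros: 10011111001100000. Divide by 101011 (XOR where the leading bit is 1):
  pos 0: 100111 XOR 101011 = 001100
  pos 2: 110011 XOR 101011 = 011000
  pos 3: 110000 XOR 101011 = 011011
  pos 4: 110110 XOR 101011 = 011101
  pos 5: 111011 XOR 101011 = 010000
  pos 6: 100001 XOR 101011 = 001010
  pos 8: 101000 XOR 101011 = 000011
Remainder (last 5 bits) = 11000. This is the CRC / FCS.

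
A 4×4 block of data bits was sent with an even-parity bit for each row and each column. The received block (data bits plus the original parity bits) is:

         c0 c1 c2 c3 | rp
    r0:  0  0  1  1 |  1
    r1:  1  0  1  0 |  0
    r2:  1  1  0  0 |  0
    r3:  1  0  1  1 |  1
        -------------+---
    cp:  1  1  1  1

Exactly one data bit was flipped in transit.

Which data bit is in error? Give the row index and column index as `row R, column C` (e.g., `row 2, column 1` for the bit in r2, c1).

row 0, column 3

Recompute each row's even parity and compare to rp:
  r0: data parity 0, sent rp 1 → mismatch
  r1: data parity 0, sent rp 0 → ok
  r2: data parity 0, sent rp 0 → ok
  r3: data parity 1, sent rp 1 → ok
Recompute each column's even parity and compare to cp:
  c0: data parity 1, sent cp 1 → ok
  c1: data parity 1, sent cp 1 → ok
  c2: data parity 1, sent cp 1 → ok
  c3: data parity 0, sent cp 1 → mismatch
Exactly one row (r0) and one column (c3) fail → the flipped bit is at their intersection.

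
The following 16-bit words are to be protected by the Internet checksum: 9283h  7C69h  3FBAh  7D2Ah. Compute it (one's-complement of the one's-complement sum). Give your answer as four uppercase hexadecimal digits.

342E

One's-complement addition (fold any carry out of bit 15 back into bit 0):
  0x9283 + 0x7C69 = 0x10EEC → wrap carry → 0x0EED
  0x0EED + 0x3FBA = 0x04EA7
  0x4EA7 + 0x7D2A = 0x0CBD1
One's-complement sum = 0xCBD1.
Checksum = ~0xCBD1 & 0xFFFF = 0x342E.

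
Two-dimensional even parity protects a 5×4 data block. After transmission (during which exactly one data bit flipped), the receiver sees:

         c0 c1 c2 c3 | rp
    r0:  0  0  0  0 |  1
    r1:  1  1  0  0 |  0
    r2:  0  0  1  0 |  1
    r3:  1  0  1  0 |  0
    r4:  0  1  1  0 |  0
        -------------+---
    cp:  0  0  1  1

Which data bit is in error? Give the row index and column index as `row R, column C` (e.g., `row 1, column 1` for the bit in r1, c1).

Recompute each row's even parity and compare to rp:
  r0: data parity 0, sent rp 1 → mismatch
  r1: data parity 0, sent rp 0 → ok
  r2: data parity 1, sent rp 1 → ok
  r3: data parity 0, sent rp 0 → ok
  r4: data parity 0, sent rp 0 → ok
Recompute each column's even parity and compare to cp:
  c0: data parity 0, sent cp 0 → ok
  c1: data parity 0, sent cp 0 → ok
  c2: data parity 1, sent cp 1 → ok
  c3: data parity 0, sent cp 1 → mismatch
Exactly one row (r0) and one column (c3) fail → the flipped bit is at their intersection.

row 0, column 3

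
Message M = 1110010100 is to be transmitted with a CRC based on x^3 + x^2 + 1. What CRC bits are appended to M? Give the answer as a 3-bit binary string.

011

Append 3 zeros: 1110010100000. Divide by 1101 (XOR where the leading bit is 1):
  pos 0: 1110 XOR 1101 = 0011
  pos 2: 1101 XOR 1101 = 0000
  pos 7: 1000 XOR 1101 = 0101
  pos 8: 1010 XOR 1101 = 0111
  pos 9: 1110 XOR 1101 = 0011
Remainder (last 3 bits) = 011. This is the CRC / FCS.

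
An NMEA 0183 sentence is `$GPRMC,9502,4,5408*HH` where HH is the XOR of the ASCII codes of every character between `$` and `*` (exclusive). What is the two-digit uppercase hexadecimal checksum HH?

XOR the ASCII codes of the payload characters:
  'G' = 0x47 → acc = 0x47
  'P' = 0x50 → acc = 0x17
  'R' = 0x52 → acc = 0x45
  'M' = 0x4D → acc = 0x08
  'C' = 0x43 → acc = 0x4B
  ',' = 0x2C → acc = 0x67
  '9' = 0x39 → acc = 0x5E
  '5' = 0x35 → acc = 0x6B
  '0' = 0x30 → acc = 0x5B
  '2' = 0x32 → acc = 0x69
  ',' = 0x2C → acc = 0x45
  '4' = 0x34 → acc = 0x71
  ',' = 0x2C → acc = 0x5D
  '5' = 0x35 → acc = 0x68
  '4' = 0x34 → acc = 0x5C
  '0' = 0x30 → acc = 0x6C
  '8' = 0x38 → acc = 0x54
Checksum = 0x54.

54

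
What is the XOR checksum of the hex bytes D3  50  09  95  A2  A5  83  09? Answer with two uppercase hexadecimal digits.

92

XOR the bytes together:
  start with 0xD3
  0xD3 ⊕ 0x50 = 0x83
  0x83 ⊕ 0x09 = 0x8A
  0x8A ⊕ 0x95 = 0x1F
  0x1F ⊕ 0xA2 = 0xBD
  0xBD ⊕ 0xA5 = 0x18
  0x18 ⊕ 0x83 = 0x9B
  0x9B ⊕ 0x09 = 0x92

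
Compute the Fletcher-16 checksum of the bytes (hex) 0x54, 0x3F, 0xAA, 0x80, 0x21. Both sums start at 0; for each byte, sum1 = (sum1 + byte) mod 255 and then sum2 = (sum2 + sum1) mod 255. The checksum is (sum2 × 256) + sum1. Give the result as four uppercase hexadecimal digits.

Running sums (mod 255):
  after byte 0 (0x54): sum1=84, sum2=84
  after byte 1 (0x3F): sum1=147, sum2=231
  after byte 2 (0xAA): sum1=62, sum2=38
  after byte 3 (0x80): sum1=190, sum2=228
  after byte 4 (0x21): sum1=223, sum2=196
Checksum = sum2·256 + sum1 = 196·256 + 223 = 50399 = 0xC4DF.

C4DF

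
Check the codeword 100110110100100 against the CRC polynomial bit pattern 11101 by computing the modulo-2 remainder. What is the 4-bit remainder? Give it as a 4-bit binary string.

Modulo-2 division of 100110110100100 by 11101:
  pos 0: 10011 XOR 11101 = 01110
  pos 1: 11100 XOR 11101 = 00001
  pos 5: 11101 XOR 11101 = 00000
Remainder = 0100 (nonzero — an error is detected).

0100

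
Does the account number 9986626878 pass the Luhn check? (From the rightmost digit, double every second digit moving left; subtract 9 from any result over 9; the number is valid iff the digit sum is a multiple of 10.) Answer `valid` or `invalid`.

From the right, keep odd positions and double even positions (subtract 9 from any doubled value over 9):
  doubled (positions 2,4,...): 5 3 3 7 9 → sum 27
  kept (positions 1,3,...): 8 8 2 6 9 → sum 33
Total = 60.
60 mod 10 = 0, so the number is valid.

valid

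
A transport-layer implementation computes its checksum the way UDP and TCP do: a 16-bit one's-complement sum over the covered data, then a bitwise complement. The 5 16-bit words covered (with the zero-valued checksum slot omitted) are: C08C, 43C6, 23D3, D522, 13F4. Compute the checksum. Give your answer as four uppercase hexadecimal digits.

EEC2

One's-complement addition (fold any carry out of bit 15 back into bit 0):
  0xC08C + 0x43C6 = 0x10452 → wrap carry → 0x0453
  0x0453 + 0x23D3 = 0x02826
  0x2826 + 0xD522 = 0x0FD48
  0xFD48 + 0x13F4 = 0x1113C → wrap carry → 0x113D
One's-complement sum = 0x113D.
Checksum = ~0x113D & 0xFFFF = 0xEEC2.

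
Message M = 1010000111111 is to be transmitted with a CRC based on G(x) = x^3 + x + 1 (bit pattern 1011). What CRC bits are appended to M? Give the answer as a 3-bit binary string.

011

Append 3 zeros: 1010000111111000. Divide by 1011 (XOR where the leading bit is 1):
  pos 0: 1010 XOR 1011 = 0001
  pos 3: 1000 XOR 1011 = 0011
  pos 5: 1111 XOR 1011 = 0100
  pos 6: 1001 XOR 1011 = 0010
  pos 8: 1011 XOR 1011 = 0000
  pos 12: 1000 XOR 1011 = 0011
Remainder (last 3 bits) = 011. This is the CRC / FCS.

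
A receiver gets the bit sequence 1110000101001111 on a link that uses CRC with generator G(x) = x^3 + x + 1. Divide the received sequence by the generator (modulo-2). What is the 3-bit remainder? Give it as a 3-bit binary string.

Modulo-2 division of 1110000101001111 by 1011:
  pos 0: 1110 XOR 1011 = 0101
  pos 1: 1010 XOR 1011 = 0001
  pos 4: 1001 XOR 1011 = 0010
  pos 6: 1001 XOR 1011 = 0010
  pos 8: 1000 XOR 1011 = 0011
  pos 10: 1111 XOR 1011 = 0100
  pos 11: 1001 XOR 1011 = 0010
Remainder = 101 (nonzero — an error is detected).

101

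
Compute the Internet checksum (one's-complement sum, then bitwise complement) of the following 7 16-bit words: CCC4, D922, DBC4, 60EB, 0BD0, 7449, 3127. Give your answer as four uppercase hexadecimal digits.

6C27

One's-complement addition (fold any carry out of bit 15 back into bit 0):
  0xCCC4 + 0xD922 = 0x1A5E6 → wrap carry → 0xA5E7
  0xA5E7 + 0xDBC4 = 0x181AB → wrap carry → 0x81AC
  0x81AC + 0x60EB = 0x0E297
  0xE297 + 0x0BD0 = 0x0EE67
  0xEE67 + 0x7449 = 0x162B0 → wrap carry → 0x62B1
  0x62B1 + 0x3127 = 0x093D8
One's-complement sum = 0x93D8.
Checksum = ~0x93D8 & 0xFFFF = 0x6C27.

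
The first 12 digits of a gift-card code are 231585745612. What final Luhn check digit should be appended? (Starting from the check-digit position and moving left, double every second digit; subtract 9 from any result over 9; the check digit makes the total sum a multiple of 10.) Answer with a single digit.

3

Partial digits right→left: 2 1 6 5 4 7 5 8 5 1 3 2
Double every second digit counting from the check-digit position (so the 1st, 3rd, 5th, ... of the partial from the right).
  doubled (with −9 where >9): 4 3 8 1 1 6 → sum 23
  kept as-is: 1 5 7 8 1 2 → sum 24
Total = 23 + 24 = 47.
Check digit = (10 − (47 mod 10)) mod 10 = 3.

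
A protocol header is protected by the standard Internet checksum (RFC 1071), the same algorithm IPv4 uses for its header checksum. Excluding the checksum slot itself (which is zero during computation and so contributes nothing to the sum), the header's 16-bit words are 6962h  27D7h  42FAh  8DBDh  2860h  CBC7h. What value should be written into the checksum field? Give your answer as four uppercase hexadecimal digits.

One's-complement addition (fold any carry out of bit 15 back into bit 0):
  0x6962 + 0x27D7 = 0x09139
  0x9139 + 0x42FA = 0x0D433
  0xD433 + 0x8DBD = 0x161F0 → wrap carry → 0x61F1
  0x61F1 + 0x2860 = 0x08A51
  0x8A51 + 0xCBC7 = 0x15618 → wrap carry → 0x5619
One's-complement sum = 0x5619.
Checksum = ~0x5619 & 0xFFFF = 0xA9E6.

A9E6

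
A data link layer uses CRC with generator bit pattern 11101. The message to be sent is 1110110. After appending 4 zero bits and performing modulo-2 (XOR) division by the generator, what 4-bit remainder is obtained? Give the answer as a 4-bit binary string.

0111

Append 4 zeros: 11101100000. Divide by 11101 (XOR where the leading bit is 1):
  pos 0: 11101 XOR 11101 = 00000
  pos 5: 10000 XOR 11101 = 01101
  pos 6: 11010 XOR 11101 = 00111
Remainder (last 4 bits) = 0111. This is the CRC / FCS.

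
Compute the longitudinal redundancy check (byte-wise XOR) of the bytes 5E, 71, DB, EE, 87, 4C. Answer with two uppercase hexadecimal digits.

D1

XOR the bytes together:
  start with 0x5E
  0x5E ⊕ 0x71 = 0x2F
  0x2F ⊕ 0xDB = 0xF4
  0xF4 ⊕ 0xEE = 0x1A
  0x1A ⊕ 0x87 = 0x9D
  0x9D ⊕ 0x4C = 0xD1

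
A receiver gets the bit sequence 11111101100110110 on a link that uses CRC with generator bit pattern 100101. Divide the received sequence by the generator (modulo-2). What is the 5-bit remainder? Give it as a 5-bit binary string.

Modulo-2 division of 11111101100110110 by 100101:
  pos 0: 111111 XOR 100101 = 011010
  pos 1: 110100 XOR 100101 = 010001
  pos 2: 100011 XOR 100101 = 000110
  pos 5: 110100 XOR 100101 = 010001
  pos 6: 100011 XOR 100101 = 000110
  pos 9: 110101 XOR 100101 = 010000
  pos 10: 100001 XOR 100101 = 000100
Remainder = 01000 (nonzero — an error is detected).

01000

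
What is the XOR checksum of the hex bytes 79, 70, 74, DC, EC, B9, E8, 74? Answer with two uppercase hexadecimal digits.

XOR the bytes together:
  start with 0x79
  0x79 ⊕ 0x70 = 0x09
  0x09 ⊕ 0x74 = 0x7D
  0x7D ⊕ 0xDC = 0xA1
  0xA1 ⊕ 0xEC = 0x4D
  0x4D ⊕ 0xB9 = 0xF4
  0xF4 ⊕ 0xE8 = 0x1C
  0x1C ⊕ 0x74 = 0x68

68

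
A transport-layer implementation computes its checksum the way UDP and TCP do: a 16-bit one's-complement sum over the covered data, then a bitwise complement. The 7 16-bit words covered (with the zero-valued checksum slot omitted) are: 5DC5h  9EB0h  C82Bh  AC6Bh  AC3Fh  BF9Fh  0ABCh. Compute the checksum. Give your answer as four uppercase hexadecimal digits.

1857

One's-complement addition (fold any carry out of bit 15 back into bit 0):
  0x5DC5 + 0x9EB0 = 0x0FC75
  0xFC75 + 0xC82B = 0x1C4A0 → wrap carry → 0xC4A1
  0xC4A1 + 0xAC6B = 0x1710C → wrap carry → 0x710D
  0x710D + 0xAC3F = 0x11D4C → wrap carry → 0x1D4D
  0x1D4D + 0xBF9F = 0x0DCEC
  0xDCEC + 0x0ABC = 0x0E7A8
One's-complement sum = 0xE7A8.
Checksum = ~0xE7A8 & 0xFFFF = 0x1857.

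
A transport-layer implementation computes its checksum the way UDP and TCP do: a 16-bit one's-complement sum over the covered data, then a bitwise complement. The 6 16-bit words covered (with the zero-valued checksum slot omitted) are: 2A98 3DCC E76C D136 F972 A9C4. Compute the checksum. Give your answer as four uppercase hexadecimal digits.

3BC0

One's-complement addition (fold any carry out of bit 15 back into bit 0):
  0x2A98 + 0x3DCC = 0x06864
  0x6864 + 0xE76C = 0x14FD0 → wrap carry → 0x4FD1
  0x4FD1 + 0xD136 = 0x12107 → wrap carry → 0x2108
  0x2108 + 0xF972 = 0x11A7A → wrap carry → 0x1A7B
  0x1A7B + 0xA9C4 = 0x0C43F
One's-complement sum = 0xC43F.
Checksum = ~0xC43F & 0xFFFF = 0x3BC0.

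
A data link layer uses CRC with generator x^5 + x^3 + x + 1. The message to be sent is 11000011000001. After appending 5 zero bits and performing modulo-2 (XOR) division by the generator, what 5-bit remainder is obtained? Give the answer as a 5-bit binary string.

Append 5 zeros: 1100001100000100000. Divide by 101011 (XOR where the leading bit is 1):
  pos 0: 110000 XOR 101011 = 011011
  pos 1: 110111 XOR 101011 = 011100
  pos 2: 111001 XOR 101011 = 010010
  pos 3: 100100 XOR 101011 = 001111
  pos 5: 111100 XOR 101011 = 010111
  pos 6: 101110 XOR 101011 = 000101
  pos 9: 101010 XOR 101011 = 000001
Remainder (last 5 bits) = 10000. This is the CRC / FCS.

10000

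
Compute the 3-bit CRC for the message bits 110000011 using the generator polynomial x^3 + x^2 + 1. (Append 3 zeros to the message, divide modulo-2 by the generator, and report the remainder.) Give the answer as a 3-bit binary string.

000

Append 3 zeros: 110000011000. Divide by 1101 (XOR where the leading bit is 1):
  pos 0: 1100 XOR 1101 = 0001
  pos 3: 1000 XOR 1101 = 0101
  pos 4: 1011 XOR 1101 = 0110
  pos 5: 1101 XOR 1101 = 0000
Remainder (last 3 bits) = 000. This is the CRC / FCS.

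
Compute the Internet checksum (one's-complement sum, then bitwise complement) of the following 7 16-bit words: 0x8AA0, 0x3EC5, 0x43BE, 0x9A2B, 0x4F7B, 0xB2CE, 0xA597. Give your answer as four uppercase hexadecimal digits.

B0CE

One's-complement addition (fold any carry out of bit 15 back into bit 0):
  0x8AA0 + 0x3EC5 = 0x0C965
  0xC965 + 0x43BE = 0x10D23 → wrap carry → 0x0D24
  0x0D24 + 0x9A2B = 0x0A74F
  0xA74F + 0x4F7B = 0x0F6CA
  0xF6CA + 0xB2CE = 0x1A998 → wrap carry → 0xA999
  0xA999 + 0xA597 = 0x14F30 → wrap carry → 0x4F31
One's-complement sum = 0x4F31.
Checksum = ~0x4F31 & 0xFFFF = 0xB0CE.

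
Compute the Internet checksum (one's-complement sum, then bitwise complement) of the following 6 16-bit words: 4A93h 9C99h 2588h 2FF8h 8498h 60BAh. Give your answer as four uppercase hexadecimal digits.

DDFF

One's-complement addition (fold any carry out of bit 15 back into bit 0):
  0x4A93 + 0x9C99 = 0x0E72C
  0xE72C + 0x2588 = 0x10CB4 → wrap carry → 0x0CB5
  0x0CB5 + 0x2FF8 = 0x03CAD
  0x3CAD + 0x8498 = 0x0C145
  0xC145 + 0x60BA = 0x121FF → wrap carry → 0x2200
One's-complement sum = 0x2200.
Checksum = ~0x2200 & 0xFFFF = 0xDDFF.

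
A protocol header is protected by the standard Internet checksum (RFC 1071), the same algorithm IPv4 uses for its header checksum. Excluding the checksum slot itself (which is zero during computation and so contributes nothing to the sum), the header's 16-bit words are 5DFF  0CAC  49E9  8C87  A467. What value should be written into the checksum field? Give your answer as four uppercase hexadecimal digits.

1A7C

One's-complement addition (fold any carry out of bit 15 back into bit 0):
  0x5DFF + 0x0CAC = 0x06AAB
  0x6AAB + 0x49E9 = 0x0B494
  0xB494 + 0x8C87 = 0x1411B → wrap carry → 0x411C
  0x411C + 0xA467 = 0x0E583
One's-complement sum = 0xE583.
Checksum = ~0xE583 & 0xFFFF = 0x1A7C.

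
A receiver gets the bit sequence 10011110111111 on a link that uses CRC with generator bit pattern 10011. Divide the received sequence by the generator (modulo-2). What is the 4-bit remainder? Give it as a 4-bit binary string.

Modulo-2 division of 10011110111111 by 10011:
  pos 0: 10011 XOR 10011 = 00000
  pos 5: 11011 XOR 10011 = 01000
  pos 6: 10001 XOR 10011 = 00010
  pos 9: 10111 XOR 10011 = 00100
Remainder = 0100 (nonzero — an error is detected).

0100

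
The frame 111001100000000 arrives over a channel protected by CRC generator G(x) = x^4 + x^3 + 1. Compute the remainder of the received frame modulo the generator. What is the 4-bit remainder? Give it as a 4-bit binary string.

Modulo-2 division of 111001100000000 by 11001:
  pos 0: 11100 XOR 11001 = 00101
  pos 2: 10111 XOR 11001 = 01110
  pos 3: 11100 XOR 11001 = 00101
  pos 5: 10100 XOR 11001 = 01101
  pos 6: 11010 XOR 11001 = 00011
  pos 9: 11000 XOR 11001 = 00001
Remainder = 0010 (nonzero — an error is detected).

0010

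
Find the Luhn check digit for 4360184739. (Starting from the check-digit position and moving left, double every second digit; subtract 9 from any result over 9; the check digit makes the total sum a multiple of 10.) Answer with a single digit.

5

Partial digits right→left: 9 3 7 4 8 1 0 6 3 4
Double every second digit counting from the check-digit position (so the 1st, 3rd, 5th, ... of the partial from the right).
  doubled (with −9 where >9): 9 5 7 0 6 → sum 27
  kept as-is: 3 4 1 6 4 → sum 18
Total = 27 + 18 = 45.
Check digit = (10 − (45 mod 10)) mod 10 = 5.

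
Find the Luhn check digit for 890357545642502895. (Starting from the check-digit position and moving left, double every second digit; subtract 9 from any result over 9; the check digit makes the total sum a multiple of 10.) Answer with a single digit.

Partial digits right→left: 5 9 8 2 0 5 2 4 6 5 4 5 7 5 3 0 9 8
Double every second digit counting from the check-digit position (so the 1st, 3rd, 5th, ... of the partial from the right).
  doubled (with −9 where >9): 1 7 0 4 3 8 5 6 9 → sum 43
  kept as-is: 9 2 5 4 5 5 5 0 8 → sum 43
Total = 43 + 43 = 86.
Check digit = (10 − (86 mod 10)) mod 10 = 4.

4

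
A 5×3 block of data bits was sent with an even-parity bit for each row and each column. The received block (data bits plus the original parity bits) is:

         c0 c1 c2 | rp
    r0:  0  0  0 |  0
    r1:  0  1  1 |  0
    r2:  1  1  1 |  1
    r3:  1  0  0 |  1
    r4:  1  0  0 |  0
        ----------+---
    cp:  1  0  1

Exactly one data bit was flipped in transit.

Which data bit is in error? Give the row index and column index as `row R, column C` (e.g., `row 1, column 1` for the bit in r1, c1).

Recompute each row's even parity and compare to rp:
  r0: data parity 0, sent rp 0 → ok
  r1: data parity 0, sent rp 0 → ok
  r2: data parity 1, sent rp 1 → ok
  r3: data parity 1, sent rp 1 → ok
  r4: data parity 1, sent rp 0 → mismatch
Recompute each column's even parity and compare to cp:
  c0: data parity 1, sent cp 1 → ok
  c1: data parity 0, sent cp 0 → ok
  c2: data parity 0, sent cp 1 → mismatch
Exactly one row (r4) and one column (c2) fail → the flipped bit is at their intersection.

row 4, column 2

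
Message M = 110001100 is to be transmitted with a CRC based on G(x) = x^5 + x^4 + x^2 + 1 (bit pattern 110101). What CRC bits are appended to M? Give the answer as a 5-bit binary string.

01100

Append 5 zeros: 11000110000000. Divide by 110101 (XOR where the leading bit is 1):
  pos 0: 110001 XOR 110101 = 000100
  pos 3: 100100 XOR 110101 = 010001
  pos 4: 100010 XOR 110101 = 010111
  pos 5: 101110 XOR 110101 = 011011
  pos 6: 110110 XOR 110101 = 000011
Remainder (last 5 bits) = 01100. This is the CRC / FCS.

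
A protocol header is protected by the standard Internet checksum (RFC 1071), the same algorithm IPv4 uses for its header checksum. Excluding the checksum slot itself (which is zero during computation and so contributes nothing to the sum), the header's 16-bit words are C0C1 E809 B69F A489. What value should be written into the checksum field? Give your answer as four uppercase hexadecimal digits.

One's-complement addition (fold any carry out of bit 15 back into bit 0):
  0xC0C1 + 0xE809 = 0x1A8CA → wrap carry → 0xA8CB
  0xA8CB + 0xB69F = 0x15F6A → wrap carry → 0x5F6B
  0x5F6B + 0xA489 = 0x103F4 → wrap carry → 0x03F5
One's-complement sum = 0x03F5.
Checksum = ~0x03F5 & 0xFFFF = 0xFC0A.

FC0A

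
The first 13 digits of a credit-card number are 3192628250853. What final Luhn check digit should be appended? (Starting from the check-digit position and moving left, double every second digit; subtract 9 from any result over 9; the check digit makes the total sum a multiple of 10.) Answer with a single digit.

Partial digits right→left: 3 5 8 0 5 2 8 2 6 2 9 1 3
Double every second digit counting from the check-digit position (so the 1st, 3rd, 5th, ... of the partial from the right).
  doubled (with −9 where >9): 6 7 1 7 3 9 6 → sum 39
  kept as-is: 5 0 2 2 2 1 → sum 12
Total = 39 + 12 = 51.
Check digit = (10 − (51 mod 10)) mod 10 = 9.

9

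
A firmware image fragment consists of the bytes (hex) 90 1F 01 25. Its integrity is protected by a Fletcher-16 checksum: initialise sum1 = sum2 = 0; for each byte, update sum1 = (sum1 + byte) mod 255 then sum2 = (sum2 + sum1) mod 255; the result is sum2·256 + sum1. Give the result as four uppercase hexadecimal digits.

C6D5

Running sums (mod 255):
  after byte 0 (90): sum1=144, sum2=144
  after byte 1 (1F): sum1=175, sum2=64
  after byte 2 (01): sum1=176, sum2=240
  after byte 3 (25): sum1=213, sum2=198
Checksum = sum2·256 + sum1 = 198·256 + 213 = 50901 = 0xC6D5.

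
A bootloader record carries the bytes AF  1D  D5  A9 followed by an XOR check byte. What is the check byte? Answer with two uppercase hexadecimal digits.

CE

XOR the bytes together:
  start with 0xAF
  0xAF ⊕ 0x1D = 0xB2
  0xB2 ⊕ 0xD5 = 0x67
  0x67 ⊕ 0xA9 = 0xCE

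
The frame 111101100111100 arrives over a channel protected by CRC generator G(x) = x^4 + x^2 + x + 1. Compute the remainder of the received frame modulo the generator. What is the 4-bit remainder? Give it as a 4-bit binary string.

Modulo-2 division of 111101100111100 by 10111:
  pos 0: 11110 XOR 10111 = 01001
  pos 1: 10011 XOR 10111 = 00100
  pos 3: 10010 XOR 10111 = 00101
  pos 5: 10101 XOR 10111 = 00010
  pos 8: 10111 XOR 10111 = 00000
Remainder = 0000 (zero — the frame passes the CRC check).

0000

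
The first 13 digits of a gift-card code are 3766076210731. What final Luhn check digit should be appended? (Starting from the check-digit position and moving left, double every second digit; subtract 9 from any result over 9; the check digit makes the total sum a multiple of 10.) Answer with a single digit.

Partial digits right→left: 1 3 7 0 1 2 6 7 0 6 6 7 3
Double every second digit counting from the check-digit position (so the 1st, 3rd, 5th, ... of the partial from the right).
  doubled (with −9 where >9): 2 5 2 3 0 3 6 → sum 21
  kept as-is: 3 0 2 7 6 7 → sum 25
Total = 21 + 25 = 46.
Check digit = (10 − (46 mod 10)) mod 10 = 4.

4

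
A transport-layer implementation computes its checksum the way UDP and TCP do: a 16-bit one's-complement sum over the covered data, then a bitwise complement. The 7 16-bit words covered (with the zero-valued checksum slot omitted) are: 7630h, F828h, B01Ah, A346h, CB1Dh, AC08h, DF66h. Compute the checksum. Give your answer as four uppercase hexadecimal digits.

E7B7

One's-complement addition (fold any carry out of bit 15 back into bit 0):
  0x7630 + 0xF828 = 0x16E58 → wrap carry → 0x6E59
  0x6E59 + 0xB01A = 0x11E73 → wrap carry → 0x1E74
  0x1E74 + 0xA346 = 0x0C1BA
  0xC1BA + 0xCB1D = 0x18CD7 → wrap carry → 0x8CD8
  0x8CD8 + 0xAC08 = 0x138E0 → wrap carry → 0x38E1
  0x38E1 + 0xDF66 = 0x11847 → wrap carry → 0x1848
One's-complement sum = 0x1848.
Checksum = ~0x1848 & 0xFFFF = 0xE7B7.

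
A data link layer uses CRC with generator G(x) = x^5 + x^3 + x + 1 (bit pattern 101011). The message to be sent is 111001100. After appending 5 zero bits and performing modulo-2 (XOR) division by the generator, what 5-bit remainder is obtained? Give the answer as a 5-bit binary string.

Append 5 zeros: 11100110000000. Divide by 101011 (XOR where the leading bit is 1):
  pos 0: 111001 XOR 101011 = 010010
  pos 1: 100101 XOR 101011 = 001110
  pos 3: 111000 XOR 101011 = 010011
  pos 4: 100110 XOR 101011 = 001101
  pos 6: 110100 XOR 101011 = 011111
  pos 7: 111110 XOR 101011 = 010101
  pos 8: 101010 XOR 101011 = 000001
Remainder (last 5 bits) = 00001. This is the CRC / FCS.

00001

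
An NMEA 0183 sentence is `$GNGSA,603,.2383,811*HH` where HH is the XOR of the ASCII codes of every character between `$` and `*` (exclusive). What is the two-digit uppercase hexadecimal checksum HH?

XOR the ASCII codes of the payload characters:
  'G' = 0x47 → acc = 0x47
  'N' = 0x4E → acc = 0x09
  'G' = 0x47 → acc = 0x4E
  'S' = 0x53 → acc = 0x1D
  'A' = 0x41 → acc = 0x5C
  ',' = 0x2C → acc = 0x70
  '6' = 0x36 → acc = 0x46
  '0' = 0x30 → acc = 0x76
  '3' = 0x33 → acc = 0x45
  ',' = 0x2C → acc = 0x69
  '.' = 0x2E → acc = 0x47
  '2' = 0x32 → acc = 0x75
  '3' = 0x33 → acc = 0x46
  '8' = 0x38 → acc = 0x7E
  '3' = 0x33 → acc = 0x4D
  ',' = 0x2C → acc = 0x61
  '8' = 0x38 → acc = 0x59
  '1' = 0x31 → acc = 0x68
  '1' = 0x31 → acc = 0x59
Checksum = 0x59.

59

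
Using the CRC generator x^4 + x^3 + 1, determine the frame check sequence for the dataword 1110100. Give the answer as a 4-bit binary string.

1110

Append 4 zeros: 11101000000. Divide by 11001 (XOR where the leading bit is 1):
  pos 0: 11101 XOR 11001 = 00100
  pos 2: 10000 XOR 11001 = 01001
  pos 3: 10010 XOR 11001 = 01011
  pos 4: 10110 XOR 11001 = 01111
  pos 5: 11110 XOR 11001 = 00111
Remainder (last 4 bits) = 1110. This is the CRC / FCS.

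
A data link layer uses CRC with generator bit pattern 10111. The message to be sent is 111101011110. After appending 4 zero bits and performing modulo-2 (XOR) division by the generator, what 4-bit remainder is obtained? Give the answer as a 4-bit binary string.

Append 4 zeros: 1111010111100000. Divide by 10111 (XOR where the leading bit is 1):
  pos 0: 11110 XOR 10111 = 01001
  pos 1: 10011 XOR 10111 = 00100
  pos 3: 10001 XOR 10111 = 00110
  pos 5: 11011 XOR 10111 = 01100
  pos 6: 11001 XOR 10111 = 01110
  pos 7: 11100 XOR 10111 = 01011
  pos 8: 10110 XOR 10111 = 00001
Remainder (last 4 bits) = 1000. This is the CRC / FCS.

1000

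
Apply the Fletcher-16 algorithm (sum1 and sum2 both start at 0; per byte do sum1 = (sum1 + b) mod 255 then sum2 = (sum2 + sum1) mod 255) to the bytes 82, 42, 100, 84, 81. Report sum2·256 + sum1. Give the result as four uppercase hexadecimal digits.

6B86

Running sums (mod 255):
  after byte 0 (82): sum1=82, sum2=82
  after byte 1 (42): sum1=124, sum2=206
  after byte 2 (100): sum1=224, sum2=175
  after byte 3 (84): sum1=53, sum2=228
  after byte 4 (81): sum1=134, sum2=107
Checksum = sum2·256 + sum1 = 107·256 + 134 = 27526 = 0x6B86.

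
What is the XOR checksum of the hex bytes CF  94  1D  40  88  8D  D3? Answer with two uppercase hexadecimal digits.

D0

XOR the bytes together:
  start with 0xCF
  0xCF ⊕ 0x94 = 0x5B
  0x5B ⊕ 0x1D = 0x46
  0x46 ⊕ 0x40 = 0x06
  0x06 ⊕ 0x88 = 0x8E
  0x8E ⊕ 0x8D = 0x03
  0x03 ⊕ 0xD3 = 0xD0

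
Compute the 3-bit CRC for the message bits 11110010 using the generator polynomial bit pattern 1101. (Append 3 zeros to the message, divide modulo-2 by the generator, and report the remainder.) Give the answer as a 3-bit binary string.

Append 3 zeros: 11110010000. Divide by 1101 (XOR where the leading bit is 1):
  pos 0: 1111 XOR 1101 = 0010
  pos 2: 1000 XOR 1101 = 0101
  pos 3: 1011 XOR 1101 = 0110
  pos 4: 1100 XOR 1101 = 0001
  pos 7: 1000 XOR 1101 = 0101
Remainder (last 3 bits) = 101. This is the CRC / FCS.

101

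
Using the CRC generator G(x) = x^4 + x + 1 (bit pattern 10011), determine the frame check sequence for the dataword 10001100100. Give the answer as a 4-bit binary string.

Append 4 zeros: 100011001000000. Divide by 10011 (XOR where the leading bit is 1):
  pos 0: 10001 XOR 10011 = 00010
  pos 3: 10100 XOR 10011 = 00111
  pos 5: 11110 XOR 10011 = 01101
  pos 6: 11010 XOR 10011 = 01001
  pos 7: 10010 XOR 10011 = 00001
Remainder (last 4 bits) = 1000. This is the CRC / FCS.

1000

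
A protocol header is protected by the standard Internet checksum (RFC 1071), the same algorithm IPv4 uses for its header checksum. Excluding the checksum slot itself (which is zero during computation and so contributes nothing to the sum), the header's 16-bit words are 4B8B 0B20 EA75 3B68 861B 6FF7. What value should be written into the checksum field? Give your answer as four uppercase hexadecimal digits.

8D63

One's-complement addition (fold any carry out of bit 15 back into bit 0):
  0x4B8B + 0x0B20 = 0x056AB
  0x56AB + 0xEA75 = 0x14120 → wrap carry → 0x4121
  0x4121 + 0x3B68 = 0x07C89
  0x7C89 + 0x861B = 0x102A4 → wrap carry → 0x02A5
  0x02A5 + 0x6FF7 = 0x0729C
One's-complement sum = 0x729C.
Checksum = ~0x729C & 0xFFFF = 0x8D63.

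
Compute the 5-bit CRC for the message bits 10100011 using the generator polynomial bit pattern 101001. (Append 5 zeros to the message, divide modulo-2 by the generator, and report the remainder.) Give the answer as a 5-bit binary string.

Append 5 zeros: 1010001100000. Divide by 101001 (XOR where the leading bit is 1):
  pos 0: 101000 XOR 101001 = 000001
  pos 5: 111000 XOR 101001 = 010001
  pos 6: 100010 XOR 101001 = 001011
Remainder (last 5 bits) = 10110. This is the CRC / FCS.

10110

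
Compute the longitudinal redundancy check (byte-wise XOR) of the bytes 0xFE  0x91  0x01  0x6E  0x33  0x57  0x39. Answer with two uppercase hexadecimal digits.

XOR the bytes together:
  start with 0xFE
  0xFE ⊕ 0x91 = 0x6F
  0x6F ⊕ 0x01 = 0x6E
  0x6E ⊕ 0x6E = 0x00
  0x00 ⊕ 0x33 = 0x33
  0x33 ⊕ 0x57 = 0x64
  0x64 ⊕ 0x39 = 0x5D

5D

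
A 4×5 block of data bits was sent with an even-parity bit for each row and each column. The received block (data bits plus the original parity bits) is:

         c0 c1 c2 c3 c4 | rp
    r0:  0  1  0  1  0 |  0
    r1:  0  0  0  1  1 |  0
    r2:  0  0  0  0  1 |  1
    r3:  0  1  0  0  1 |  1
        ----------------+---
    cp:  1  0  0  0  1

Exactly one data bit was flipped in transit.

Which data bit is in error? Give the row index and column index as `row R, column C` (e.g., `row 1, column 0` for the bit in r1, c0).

row 3, column 0

Recompute each row's even parity and compare to rp:
  r0: data parity 0, sent rp 0 → ok
  r1: data parity 0, sent rp 0 → ok
  r2: data parity 1, sent rp 1 → ok
  r3: data parity 0, sent rp 1 → mismatch
Recompute each column's even parity and compare to cp:
  c0: data parity 0, sent cp 1 → mismatch
  c1: data parity 0, sent cp 0 → ok
  c2: data parity 0, sent cp 0 → ok
  c3: data parity 0, sent cp 0 → ok
  c4: data parity 1, sent cp 1 → ok
Exactly one row (r3) and one column (c0) fail → the flipped bit is at their intersection.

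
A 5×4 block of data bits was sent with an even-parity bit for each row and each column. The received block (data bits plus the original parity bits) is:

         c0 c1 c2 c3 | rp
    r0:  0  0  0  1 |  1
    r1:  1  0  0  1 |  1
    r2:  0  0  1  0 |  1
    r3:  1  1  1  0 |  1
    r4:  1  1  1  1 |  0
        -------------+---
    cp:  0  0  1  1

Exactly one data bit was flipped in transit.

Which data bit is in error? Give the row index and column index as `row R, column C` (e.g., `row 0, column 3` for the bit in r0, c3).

Recompute each row's even parity and compare to rp:
  r0: data parity 1, sent rp 1 → ok
  r1: data parity 0, sent rp 1 → mismatch
  r2: data parity 1, sent rp 1 → ok
  r3: data parity 1, sent rp 1 → ok
  r4: data parity 0, sent rp 0 → ok
Recompute each column's even parity and compare to cp:
  c0: data parity 1, sent cp 0 → mismatch
  c1: data parity 0, sent cp 0 → ok
  c2: data parity 1, sent cp 1 → ok
  c3: data parity 1, sent cp 1 → ok
Exactly one row (r1) and one column (c0) fail → the flipped bit is at their intersection.

row 1, column 0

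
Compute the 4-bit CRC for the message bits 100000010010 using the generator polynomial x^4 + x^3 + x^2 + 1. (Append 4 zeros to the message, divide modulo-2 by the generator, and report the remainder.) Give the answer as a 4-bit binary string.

0111

Append 4 zeros: 1000000100100000. Divide by 11101 (XOR where the leading bit is 1):
  pos 0: 10000 XOR 11101 = 01101
  pos 1: 11010 XOR 11101 = 00111
  pos 3: 11101 XOR 11101 = 00000
  pos 10: 10000 XOR 11101 = 01101
  pos 11: 11010 XOR 11101 = 00111
Remainder (last 4 bits) = 0111. This is the CRC / FCS.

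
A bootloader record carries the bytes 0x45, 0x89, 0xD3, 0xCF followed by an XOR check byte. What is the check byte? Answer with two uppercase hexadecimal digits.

D0

XOR the bytes together:
  start with 0x45
  0x45 ⊕ 0x89 = 0xCC
  0xCC ⊕ 0xD3 = 0x1F
  0x1F ⊕ 0xCF = 0xD0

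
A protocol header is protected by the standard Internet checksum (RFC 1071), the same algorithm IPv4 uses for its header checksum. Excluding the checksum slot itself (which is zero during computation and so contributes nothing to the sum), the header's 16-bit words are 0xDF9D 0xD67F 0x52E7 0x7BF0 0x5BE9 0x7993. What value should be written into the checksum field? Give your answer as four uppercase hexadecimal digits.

One's-complement addition (fold any carry out of bit 15 back into bit 0):
  0xDF9D + 0xD67F = 0x1B61C → wrap carry → 0xB61D
  0xB61D + 0x52E7 = 0x10904 → wrap carry → 0x0905
  0x0905 + 0x7BF0 = 0x084F5
  0x84F5 + 0x5BE9 = 0x0E0DE
  0xE0DE + 0x7993 = 0x15A71 → wrap carry → 0x5A72
One's-complement sum = 0x5A72.
Checksum = ~0x5A72 & 0xFFFF = 0xA58D.

A58D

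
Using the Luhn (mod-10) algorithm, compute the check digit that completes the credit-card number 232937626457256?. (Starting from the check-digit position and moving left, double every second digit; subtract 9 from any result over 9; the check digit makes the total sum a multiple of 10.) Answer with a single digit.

5

Partial digits right→left: 6 5 2 7 5 4 6 2 6 7 3 9 2 3 2
Double every second digit counting from the check-digit position (so the 1st, 3rd, 5th, ... of the partial from the right).
  doubled (with −9 where >9): 3 4 1 3 3 6 4 4 → sum 28
  kept as-is: 5 7 4 2 7 9 3 → sum 37
Total = 28 + 37 = 65.
Check digit = (10 − (65 mod 10)) mod 10 = 5.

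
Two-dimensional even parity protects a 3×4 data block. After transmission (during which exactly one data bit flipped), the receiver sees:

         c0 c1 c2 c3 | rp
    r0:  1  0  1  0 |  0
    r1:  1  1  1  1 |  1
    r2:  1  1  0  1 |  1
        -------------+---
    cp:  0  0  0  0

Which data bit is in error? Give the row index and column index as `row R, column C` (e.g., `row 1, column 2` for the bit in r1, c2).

Recompute each row's even parity and compare to rp:
  r0: data parity 0, sent rp 0 → ok
  r1: data parity 0, sent rp 1 → mismatch
  r2: data parity 1, sent rp 1 → ok
Recompute each column's even parity and compare to cp:
  c0: data parity 1, sent cp 0 → mismatch
  c1: data parity 0, sent cp 0 → ok
  c2: data parity 0, sent cp 0 → ok
  c3: data parity 0, sent cp 0 → ok
Exactly one row (r1) and one column (c0) fail → the flipped bit is at their intersection.

row 1, column 0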